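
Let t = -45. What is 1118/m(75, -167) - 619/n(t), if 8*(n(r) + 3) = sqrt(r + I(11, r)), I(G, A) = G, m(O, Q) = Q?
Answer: 9582818/50935 + 2476*I*sqrt(34)/305 ≈ 188.14 + 47.336*I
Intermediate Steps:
n(r) = -3 + sqrt(11 + r)/8 (n(r) = -3 + sqrt(r + 11)/8 = -3 + sqrt(11 + r)/8)
1118/m(75, -167) - 619/n(t) = 1118/(-167) - 619/(-3 + sqrt(11 - 45)/8) = 1118*(-1/167) - 619/(-3 + sqrt(-34)/8) = -1118/167 - 619/(-3 + (I*sqrt(34))/8) = -1118/167 - 619/(-3 + I*sqrt(34)/8)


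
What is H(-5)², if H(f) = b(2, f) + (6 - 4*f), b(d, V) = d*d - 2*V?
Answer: 1600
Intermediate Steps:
b(d, V) = d² - 2*V
H(f) = 10 - 6*f (H(f) = (2² - 2*f) + (6 - 4*f) = (4 - 2*f) + (6 - 4*f) = 10 - 6*f)
H(-5)² = (10 - 6*(-5))² = (10 + 30)² = 40² = 1600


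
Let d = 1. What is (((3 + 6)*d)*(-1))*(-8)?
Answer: 72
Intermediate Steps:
(((3 + 6)*d)*(-1))*(-8) = (((3 + 6)*1)*(-1))*(-8) = ((9*1)*(-1))*(-8) = (9*(-1))*(-8) = -9*(-8) = 72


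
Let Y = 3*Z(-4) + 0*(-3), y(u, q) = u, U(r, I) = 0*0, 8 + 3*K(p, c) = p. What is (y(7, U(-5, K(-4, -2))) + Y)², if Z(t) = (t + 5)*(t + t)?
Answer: 289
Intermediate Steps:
K(p, c) = -8/3 + p/3
U(r, I) = 0
Z(t) = 2*t*(5 + t) (Z(t) = (5 + t)*(2*t) = 2*t*(5 + t))
Y = -24 (Y = 3*(2*(-4)*(5 - 4)) + 0*(-3) = 3*(2*(-4)*1) + 0 = 3*(-8) + 0 = -24 + 0 = -24)
(y(7, U(-5, K(-4, -2))) + Y)² = (7 - 24)² = (-17)² = 289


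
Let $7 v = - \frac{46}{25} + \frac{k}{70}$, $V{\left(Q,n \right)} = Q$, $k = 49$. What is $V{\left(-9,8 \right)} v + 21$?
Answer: $\frac{7863}{350} \approx 22.466$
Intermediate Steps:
$v = - \frac{57}{350}$ ($v = \frac{- \frac{46}{25} + \frac{49}{70}}{7} = \frac{\left(-46\right) \frac{1}{25} + 49 \cdot \frac{1}{70}}{7} = \frac{- \frac{46}{25} + \frac{7}{10}}{7} = \frac{1}{7} \left(- \frac{57}{50}\right) = - \frac{57}{350} \approx -0.16286$)
$V{\left(-9,8 \right)} v + 21 = \left(-9\right) \left(- \frac{57}{350}\right) + 21 = \frac{513}{350} + 21 = \frac{7863}{350}$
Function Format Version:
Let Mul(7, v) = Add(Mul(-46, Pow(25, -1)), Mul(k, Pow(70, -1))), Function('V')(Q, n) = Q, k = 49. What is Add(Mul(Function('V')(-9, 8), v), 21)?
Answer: Rational(7863, 350) ≈ 22.466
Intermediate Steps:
v = Rational(-57, 350) (v = Mul(Rational(1, 7), Add(Mul(-46, Pow(25, -1)), Mul(49, Pow(70, -1)))) = Mul(Rational(1, 7), Add(Mul(-46, Rational(1, 25)), Mul(49, Rational(1, 70)))) = Mul(Rational(1, 7), Add(Rational(-46, 25), Rational(7, 10))) = Mul(Rational(1, 7), Rational(-57, 50)) = Rational(-57, 350) ≈ -0.16286)
Add(Mul(Function('V')(-9, 8), v), 21) = Add(Mul(-9, Rational(-57, 350)), 21) = Add(Rational(513, 350), 21) = Rational(7863, 350)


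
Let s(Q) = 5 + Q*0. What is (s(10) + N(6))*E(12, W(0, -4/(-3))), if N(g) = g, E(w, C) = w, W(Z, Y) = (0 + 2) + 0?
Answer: 132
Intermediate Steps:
s(Q) = 5 (s(Q) = 5 + 0 = 5)
W(Z, Y) = 2 (W(Z, Y) = 2 + 0 = 2)
(s(10) + N(6))*E(12, W(0, -4/(-3))) = (5 + 6)*12 = 11*12 = 132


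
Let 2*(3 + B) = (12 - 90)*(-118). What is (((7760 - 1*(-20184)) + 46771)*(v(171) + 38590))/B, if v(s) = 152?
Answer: 321623170/511 ≈ 6.2940e+5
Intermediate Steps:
B = 4599 (B = -3 + ((12 - 90)*(-118))/2 = -3 + (-78*(-118))/2 = -3 + (½)*9204 = -3 + 4602 = 4599)
(((7760 - 1*(-20184)) + 46771)*(v(171) + 38590))/B = (((7760 - 1*(-20184)) + 46771)*(152 + 38590))/4599 = (((7760 + 20184) + 46771)*38742)*(1/4599) = ((27944 + 46771)*38742)*(1/4599) = (74715*38742)*(1/4599) = 2894608530*(1/4599) = 321623170/511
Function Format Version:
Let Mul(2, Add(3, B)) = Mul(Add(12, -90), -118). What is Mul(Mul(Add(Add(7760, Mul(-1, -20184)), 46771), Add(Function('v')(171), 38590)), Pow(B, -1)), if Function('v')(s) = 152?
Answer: Rational(321623170, 511) ≈ 6.2940e+5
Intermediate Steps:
B = 4599 (B = Add(-3, Mul(Rational(1, 2), Mul(Add(12, -90), -118))) = Add(-3, Mul(Rational(1, 2), Mul(-78, -118))) = Add(-3, Mul(Rational(1, 2), 9204)) = Add(-3, 4602) = 4599)
Mul(Mul(Add(Add(7760, Mul(-1, -20184)), 46771), Add(Function('v')(171), 38590)), Pow(B, -1)) = Mul(Mul(Add(Add(7760, Mul(-1, -20184)), 46771), Add(152, 38590)), Pow(4599, -1)) = Mul(Mul(Add(Add(7760, 20184), 46771), 38742), Rational(1, 4599)) = Mul(Mul(Add(27944, 46771), 38742), Rational(1, 4599)) = Mul(Mul(74715, 38742), Rational(1, 4599)) = Mul(2894608530, Rational(1, 4599)) = Rational(321623170, 511)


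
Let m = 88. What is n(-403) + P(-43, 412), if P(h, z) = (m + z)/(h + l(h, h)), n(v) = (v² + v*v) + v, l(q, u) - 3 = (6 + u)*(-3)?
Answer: 23033965/71 ≈ 3.2442e+5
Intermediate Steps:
l(q, u) = -15 - 3*u (l(q, u) = 3 + (6 + u)*(-3) = 3 + (-18 - 3*u) = -15 - 3*u)
n(v) = v + 2*v² (n(v) = (v² + v²) + v = 2*v² + v = v + 2*v²)
P(h, z) = (88 + z)/(-15 - 2*h) (P(h, z) = (88 + z)/(h + (-15 - 3*h)) = (88 + z)/(-15 - 2*h))
n(-403) + P(-43, 412) = -403*(1 + 2*(-403)) + (-88 - 1*412)/(15 + 2*(-43)) = -403*(1 - 806) + (-88 - 412)/(15 - 86) = -403*(-805) - 500/(-71) = 324415 - 1/71*(-500) = 324415 + 500/71 = 23033965/71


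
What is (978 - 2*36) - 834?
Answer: 72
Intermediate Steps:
(978 - 2*36) - 834 = (978 - 72) - 834 = 906 - 834 = 72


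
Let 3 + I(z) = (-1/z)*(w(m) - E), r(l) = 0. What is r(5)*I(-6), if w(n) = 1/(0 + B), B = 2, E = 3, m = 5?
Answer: 0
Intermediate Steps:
w(n) = ½ (w(n) = 1/(0 + 2) = 1/2 = ½)
I(z) = -3 + 5/(2*z) (I(z) = -3 + (-1/z)*(½ - 1*3) = -3 + (-1/z)*(½ - 3) = -3 - 1/z*(-5/2) = -3 + 5/(2*z))
r(5)*I(-6) = 0*(-3 + (5/2)/(-6)) = 0*(-3 + (5/2)*(-⅙)) = 0*(-3 - 5/12) = 0*(-41/12) = 0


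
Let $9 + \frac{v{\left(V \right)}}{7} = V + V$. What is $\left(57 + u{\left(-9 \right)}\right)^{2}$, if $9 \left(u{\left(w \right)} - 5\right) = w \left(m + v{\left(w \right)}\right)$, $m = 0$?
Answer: $63001$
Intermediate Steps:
$v{\left(V \right)} = -63 + 14 V$ ($v{\left(V \right)} = -63 + 7 \left(V + V\right) = -63 + 7 \cdot 2 V = -63 + 14 V$)
$u{\left(w \right)} = 5 + \frac{w \left(-63 + 14 w\right)}{9}$ ($u{\left(w \right)} = 5 + \frac{w \left(0 + \left(-63 + 14 w\right)\right)}{9} = 5 + \frac{w \left(-63 + 14 w\right)}{9}$)
$\left(57 + u{\left(-9 \right)}\right)^{2} = \left(57 + \left(5 + \frac{7}{9} \left(-9\right) \left(-9 + 2 \left(-9\right)\right)\right)\right)^{2} = \left(57 + \left(5 + \frac{7}{9} \left(-9\right) \left(-9 - 18\right)\right)\right)^{2} = \left(57 + \left(5 + \frac{7}{9} \left(-9\right) \left(-27\right)\right)\right)^{2} = \left(57 + \left(5 + 189\right)\right)^{2} = \left(57 + 194\right)^{2} = 251^{2} = 63001$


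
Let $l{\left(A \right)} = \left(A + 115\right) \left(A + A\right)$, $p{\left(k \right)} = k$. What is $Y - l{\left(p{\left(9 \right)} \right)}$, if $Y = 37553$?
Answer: $35321$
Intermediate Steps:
$l{\left(A \right)} = 2 A \left(115 + A\right)$ ($l{\left(A \right)} = \left(115 + A\right) 2 A = 2 A \left(115 + A\right)$)
$Y - l{\left(p{\left(9 \right)} \right)} = 37553 - 2 \cdot 9 \left(115 + 9\right) = 37553 - 2 \cdot 9 \cdot 124 = 37553 - 2232 = 35321$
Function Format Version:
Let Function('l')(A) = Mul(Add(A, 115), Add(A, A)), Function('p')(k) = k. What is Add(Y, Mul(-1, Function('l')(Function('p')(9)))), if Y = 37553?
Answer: 35321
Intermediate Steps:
Function('l')(A) = Mul(2, A, Add(115, A)) (Function('l')(A) = Mul(Add(115, A), Mul(2, A)) = Mul(2, A, Add(115, A)))
Add(Y, Mul(-1, Function('l')(Function('p')(9)))) = Add(37553, Mul(-1, Mul(2, 9, Add(115, 9)))) = Add(37553, Mul(-1, Mul(2, 9, 124))) = Add(37553, Mul(-1, 2232)) = Add(37553, -2232) = 35321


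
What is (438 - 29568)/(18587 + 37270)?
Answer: -9710/18619 ≈ -0.52151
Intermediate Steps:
(438 - 29568)/(18587 + 37270) = -29130/55857 = -29130*1/55857 = -9710/18619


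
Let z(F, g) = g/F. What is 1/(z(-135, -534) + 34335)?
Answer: 45/1545253 ≈ 2.9121e-5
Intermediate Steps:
1/(z(-135, -534) + 34335) = 1/(-534/(-135) + 34335) = 1/(-534*(-1/135) + 34335) = 1/(178/45 + 34335) = 1/(1545253/45) = 45/1545253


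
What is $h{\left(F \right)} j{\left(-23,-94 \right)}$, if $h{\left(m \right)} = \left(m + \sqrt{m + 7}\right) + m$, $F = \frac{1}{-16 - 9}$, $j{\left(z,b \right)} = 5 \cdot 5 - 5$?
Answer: $- \frac{8}{5} + 4 \sqrt{174} \approx 51.164$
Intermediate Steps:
$j{\left(z,b \right)} = 20$ ($j{\left(z,b \right)} = 25 - 5 = 20$)
$F = - \frac{1}{25}$ ($F = \frac{1}{-25} = - \frac{1}{25} \approx -0.04$)
$h{\left(m \right)} = \sqrt{7 + m} + 2 m$ ($h{\left(m \right)} = \left(m + \sqrt{7 + m}\right) + m = \sqrt{7 + m} + 2 m$)
$h{\left(F \right)} j{\left(-23,-94 \right)} = \left(\sqrt{7 - \frac{1}{25}} + 2 \left(- \frac{1}{25}\right)\right) 20 = \left(\sqrt{\frac{174}{25}} - \frac{2}{25}\right) 20 = \left(\frac{\sqrt{174}}{5} - \frac{2}{25}\right) 20 = \left(- \frac{2}{25} + \frac{\sqrt{174}}{5}\right) 20 = - \frac{8}{5} + 4 \sqrt{174}$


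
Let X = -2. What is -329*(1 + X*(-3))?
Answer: -2303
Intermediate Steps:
-329*(1 + X*(-3)) = -329*(1 - 2*(-3)) = -329*(1 + 6) = -329*7 = -2303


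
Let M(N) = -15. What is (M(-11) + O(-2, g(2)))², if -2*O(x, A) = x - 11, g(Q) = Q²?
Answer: 289/4 ≈ 72.250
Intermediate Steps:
O(x, A) = 11/2 - x/2 (O(x, A) = -(x - 11)/2 = -(-11 + x)/2 = 11/2 - x/2)
(M(-11) + O(-2, g(2)))² = (-15 + (11/2 - ½*(-2)))² = (-15 + (11/2 + 1))² = (-15 + 13/2)² = (-17/2)² = 289/4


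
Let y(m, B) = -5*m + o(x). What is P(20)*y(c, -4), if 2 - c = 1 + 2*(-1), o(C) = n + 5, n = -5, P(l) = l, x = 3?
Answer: -300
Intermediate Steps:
o(C) = 0 (o(C) = -5 + 5 = 0)
c = 3 (c = 2 - (1 + 2*(-1)) = 2 - (1 - 2) = 2 - 1*(-1) = 2 + 1 = 3)
y(m, B) = -5*m (y(m, B) = -5*m + 0 = -5*m)
P(20)*y(c, -4) = 20*(-5*3) = 20*(-15) = -300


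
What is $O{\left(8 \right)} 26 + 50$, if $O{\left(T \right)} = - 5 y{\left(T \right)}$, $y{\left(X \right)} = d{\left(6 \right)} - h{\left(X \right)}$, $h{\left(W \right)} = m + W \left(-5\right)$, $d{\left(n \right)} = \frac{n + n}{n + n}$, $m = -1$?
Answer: $-5410$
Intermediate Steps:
$d{\left(n \right)} = 1$ ($d{\left(n \right)} = \frac{2 n}{2 n} = 2 n \frac{1}{2 n} = 1$)
$h{\left(W \right)} = -1 - 5 W$ ($h{\left(W \right)} = -1 + W \left(-5\right) = -1 - 5 W$)
$y{\left(X \right)} = 2 + 5 X$ ($y{\left(X \right)} = 1 - \left(-1 - 5 X\right) = 1 + \left(1 + 5 X\right) = 2 + 5 X$)
$O{\left(T \right)} = -10 - 25 T$ ($O{\left(T \right)} = - 5 \left(2 + 5 T\right) = -10 - 25 T$)
$O{\left(8 \right)} 26 + 50 = \left(-10 - 200\right) 26 + 50 = \left(-210\right) 26 + 50 = -5460 + 50 = -5410$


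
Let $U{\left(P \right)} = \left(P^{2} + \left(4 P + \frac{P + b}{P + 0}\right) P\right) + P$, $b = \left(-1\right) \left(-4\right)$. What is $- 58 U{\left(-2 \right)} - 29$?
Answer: $-1189$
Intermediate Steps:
$b = 4$
$U{\left(P \right)} = P + P^{2} + P \left(4 P + \frac{4 + P}{P}\right)$ ($U{\left(P \right)} = \left(P^{2} + \left(4 P + \frac{P + 4}{P + 0}\right) P\right) + P = \left(P^{2} + \left(4 P + \frac{4 + P}{P}\right) P\right) + P = \left(P^{2} + P \left(4 P + \frac{4 + P}{P}\right)\right) + P = P + P^{2} + P \left(4 P + \frac{4 + P}{P}\right)$)
$- 58 U{\left(-2 \right)} - 29 = - 58 \left(4 + 2 \left(-2\right) + 5 \left(-2\right)^{2}\right) - 29 = - 58 \left(4 - 4 + 5 \cdot 4\right) - 29 = - 58 \left(4 - 4 + 20\right) - 29 = \left(-58\right) 20 - 29 = -1160 - 29 = -1189$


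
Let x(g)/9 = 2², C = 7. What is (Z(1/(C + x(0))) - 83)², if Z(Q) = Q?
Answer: 12730624/1849 ≈ 6885.1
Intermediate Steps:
x(g) = 36 (x(g) = 9*2² = 9*4 = 36)
(Z(1/(C + x(0))) - 83)² = (1/(7 + 36) - 83)² = (1/43 - 83)² = (-3568/43)² = 12730624/1849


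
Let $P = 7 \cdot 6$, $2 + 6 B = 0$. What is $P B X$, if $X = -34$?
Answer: $476$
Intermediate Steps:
$B = - \frac{1}{3}$ ($B = - \frac{1}{3} + \frac{1}{6} \cdot 0 = - \frac{1}{3} + 0 = - \frac{1}{3} \approx -0.33333$)
$P = 42$
$P B X = 42 \left(- \frac{1}{3}\right) \left(-34\right) = \left(-14\right) \left(-34\right) = 476$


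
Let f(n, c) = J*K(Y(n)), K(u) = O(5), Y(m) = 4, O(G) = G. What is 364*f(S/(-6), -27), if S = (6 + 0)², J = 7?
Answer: 12740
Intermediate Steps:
K(u) = 5
S = 36 (S = 6² = 36)
f(n, c) = 35 (f(n, c) = 7*5 = 35)
364*f(S/(-6), -27) = 364*35 = 12740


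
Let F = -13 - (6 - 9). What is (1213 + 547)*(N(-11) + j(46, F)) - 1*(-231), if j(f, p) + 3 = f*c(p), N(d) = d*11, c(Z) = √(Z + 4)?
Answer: -218009 + 80960*I*√6 ≈ -2.1801e+5 + 1.9831e+5*I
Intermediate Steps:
c(Z) = √(4 + Z)
F = -10 (F = -13 - 1*(-3) = -13 + 3 = -10)
N(d) = 11*d
j(f, p) = -3 + f*√(4 + p)
(1213 + 547)*(N(-11) + j(46, F)) - 1*(-231) = (1213 + 547)*(11*(-11) + (-3 + 46*√(4 - 10))) - 1*(-231) = 1760*(-121 + (-3 + 46*√(-6))) + 231 = 1760*(-121 + (-3 + 46*(I*√6))) + 231 = 1760*(-121 + (-3 + 46*I*√6)) + 231 = 1760*(-124 + 46*I*√6) + 231 = (-218240 + 80960*I*√6) + 231 = -218009 + 80960*I*√6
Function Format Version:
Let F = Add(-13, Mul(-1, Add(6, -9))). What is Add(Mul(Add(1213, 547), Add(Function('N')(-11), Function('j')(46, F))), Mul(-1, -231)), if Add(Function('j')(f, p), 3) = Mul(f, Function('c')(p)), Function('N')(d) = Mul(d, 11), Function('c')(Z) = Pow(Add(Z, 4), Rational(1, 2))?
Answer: Add(-218009, Mul(80960, I, Pow(6, Rational(1, 2)))) ≈ Add(-2.1801e+5, Mul(1.9831e+5, I))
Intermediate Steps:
Function('c')(Z) = Pow(Add(4, Z), Rational(1, 2))
F = -10 (F = Add(-13, Mul(-1, -3)) = Add(-13, 3) = -10)
Function('N')(d) = Mul(11, d)
Function('j')(f, p) = Add(-3, Mul(f, Pow(Add(4, p), Rational(1, 2))))
Add(Mul(Add(1213, 547), Add(Function('N')(-11), Function('j')(46, F))), Mul(-1, -231)) = Add(Mul(Add(1213, 547), Add(Mul(11, -11), Add(-3, Mul(46, Pow(Add(4, -10), Rational(1, 2)))))), Mul(-1, -231)) = Add(Mul(1760, Add(-121, Add(-3, Mul(46, Pow(-6, Rational(1, 2)))))), 231) = Add(Mul(1760, Add(-121, Add(-3, Mul(46, Mul(I, Pow(6, Rational(1, 2))))))), 231) = Add(Mul(1760, Add(-121, Add(-3, Mul(46, I, Pow(6, Rational(1, 2)))))), 231) = Add(Mul(1760, Add(-124, Mul(46, I, Pow(6, Rational(1, 2))))), 231) = Add(Add(-218240, Mul(80960, I, Pow(6, Rational(1, 2)))), 231) = Add(-218009, Mul(80960, I, Pow(6, Rational(1, 2))))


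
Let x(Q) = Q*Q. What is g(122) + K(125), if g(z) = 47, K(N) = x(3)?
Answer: 56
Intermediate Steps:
x(Q) = Q**2
K(N) = 9 (K(N) = 3**2 = 9)
g(122) + K(125) = 47 + 9 = 56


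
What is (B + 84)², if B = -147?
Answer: 3969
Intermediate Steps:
(B + 84)² = (-147 + 84)² = (-63)² = 3969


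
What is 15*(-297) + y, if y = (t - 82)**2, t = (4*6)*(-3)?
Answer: 19261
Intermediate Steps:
t = -72 (t = 24*(-3) = -72)
y = 23716 (y = (-72 - 82)**2 = (-154)**2 = 23716)
15*(-297) + y = 15*(-297) + 23716 = -4455 + 23716 = 19261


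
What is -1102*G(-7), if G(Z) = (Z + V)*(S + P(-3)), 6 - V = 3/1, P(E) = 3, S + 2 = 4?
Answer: 22040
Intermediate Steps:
S = 2 (S = -2 + 4 = 2)
V = 3 (V = 6 - 3/1 = 6 - 3 = 3)
G(Z) = 15 + 5*Z (G(Z) = (Z + 3)*(2 + 3) = (3 + Z)*5 = 15 + 5*Z)
-1102*G(-7) = -1102*(15 + 5*(-7)) = -1102*(15 - 35) = -1102*(-20) = 22040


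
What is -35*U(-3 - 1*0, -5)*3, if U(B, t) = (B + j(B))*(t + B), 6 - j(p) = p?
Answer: 5040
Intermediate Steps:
j(p) = 6 - p
U(B, t) = 6*B + 6*t (U(B, t) = (B + (6 - B))*(t + B) = 6*(B + t) = 6*B + 6*t)
-35*U(-3 - 1*0, -5)*3 = -35*(6*(-3 - 1*0) + 6*(-5))*3 = -35*(6*(-3 + 0) - 30)*3 = -35*(6*(-3) - 30)*3 = -35*(-18 - 30)*3 = -35*(-48)*3 = 1680*3 = 5040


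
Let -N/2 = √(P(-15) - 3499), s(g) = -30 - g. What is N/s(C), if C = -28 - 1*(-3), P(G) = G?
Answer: 2*I*√3514/5 ≈ 23.712*I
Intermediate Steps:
C = -25 (C = -28 + 3 = -25)
N = -2*I*√3514 (N = -2*√(-15 - 3499) = -2*I*√3514 ≈ -118.56*I)
N/s(C) = (-2*I*√3514)/(-30 - 1*(-25)) = (-2*I*√3514)/(-30 + 25) = -2*I*√3514/(-5) = -2*I*√3514*(-⅕) = 2*I*√3514/5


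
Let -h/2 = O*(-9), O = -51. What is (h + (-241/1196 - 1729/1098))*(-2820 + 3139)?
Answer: -192653262637/656604 ≈ -2.9341e+5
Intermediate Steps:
h = -918 (h = -(-102)*(-9) = -2*459 = -918)
(h + (-241/1196 - 1729/1098))*(-2820 + 3139) = (-918 + (-241/1196 - 1729/1098))*(-2820 + 3139) = (-918 + (-241*1/1196 - 1729*1/1098))*319 = (-918 + (-241/1196 - 1729/1098))*319 = (-918 - 1166251/656604)*319 = -603928723/656604*319 = -192653262637/656604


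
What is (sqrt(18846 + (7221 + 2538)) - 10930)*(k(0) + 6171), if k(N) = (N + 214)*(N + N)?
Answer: -67449030 + 6171*sqrt(28605) ≈ -6.6405e+7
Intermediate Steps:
k(N) = 2*N*(214 + N) (k(N) = (214 + N)*(2*N) = 2*N*(214 + N))
(sqrt(18846 + (7221 + 2538)) - 10930)*(k(0) + 6171) = (sqrt(18846 + (7221 + 2538)) - 10930)*(2*0*(214 + 0) + 6171) = (sqrt(18846 + 9759) - 10930)*(2*0*214 + 6171) = (sqrt(28605) - 10930)*(0 + 6171) = (-10930 + sqrt(28605))*6171 = -67449030 + 6171*sqrt(28605)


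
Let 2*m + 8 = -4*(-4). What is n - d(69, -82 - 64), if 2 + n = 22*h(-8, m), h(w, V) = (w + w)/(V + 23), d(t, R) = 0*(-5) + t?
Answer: -2269/27 ≈ -84.037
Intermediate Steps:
m = 4 (m = -4 + (-4*(-4))/2 = -4 + (½)*16 = -4 + 8 = 4)
d(t, R) = t (d(t, R) = 0 + t = t)
h(w, V) = 2*w/(23 + V) (h(w, V) = (2*w)/(23 + V) = 2*w/(23 + V))
n = -406/27 (n = -2 + 22*(2*(-8)/(23 + 4)) = -2 + 22*(2*(-8)/27) = -2 + 22*(2*(-8)*(1/27)) = -2 + 22*(-16/27) = -2 - 352/27 = -406/27 ≈ -15.037)
n - d(69, -82 - 64) = -406/27 - 1*69 = -406/27 - 69 = -2269/27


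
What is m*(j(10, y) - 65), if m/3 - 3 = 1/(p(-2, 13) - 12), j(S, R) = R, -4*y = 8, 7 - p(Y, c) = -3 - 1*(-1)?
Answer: -536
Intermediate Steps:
p(Y, c) = 9 (p(Y, c) = 7 - (-3 - 1*(-1)) = 7 - (-3 + 1) = 7 - 1*(-2) = 7 + 2 = 9)
y = -2 (y = -¼*8 = -2)
m = 8 (m = 9 + 3/(9 - 12) = 9 + 3/(-3) = 9 + 3*(-⅓) = 9 - 1 = 8)
m*(j(10, y) - 65) = 8*(-2 - 65) = 8*(-67) = -536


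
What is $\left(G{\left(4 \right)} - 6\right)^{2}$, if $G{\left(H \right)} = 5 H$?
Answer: $196$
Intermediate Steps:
$\left(G{\left(4 \right)} - 6\right)^{2} = \left(5 \cdot 4 - 6\right)^{2} = \left(20 - 6\right)^{2} = 14^{2} = 196$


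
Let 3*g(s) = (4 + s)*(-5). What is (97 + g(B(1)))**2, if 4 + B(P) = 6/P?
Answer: 7569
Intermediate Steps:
B(P) = -4 + 6/P
g(s) = -20/3 - 5*s/3 (g(s) = ((4 + s)*(-5))/3 = (-20 - 5*s)/3 = -20/3 - 5*s/3)
(97 + g(B(1)))**2 = (97 + (-20/3 - 5*(-4 + 6/1)/3))**2 = (97 + (-20/3 - 5*(-4 + 6*1)/3))**2 = (97 + (-20/3 - 5*(-4 + 6)/3))**2 = (97 + (-20/3 - 5/3*2))**2 = (97 + (-20/3 - 10/3))**2 = (97 - 10)**2 = 87**2 = 7569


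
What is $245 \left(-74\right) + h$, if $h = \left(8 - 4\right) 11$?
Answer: $-18086$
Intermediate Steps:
$h = 44$ ($h = 4 \cdot 11 = 44$)
$245 \left(-74\right) + h = 245 \left(-74\right) + 44 = -18130 + 44 = -18086$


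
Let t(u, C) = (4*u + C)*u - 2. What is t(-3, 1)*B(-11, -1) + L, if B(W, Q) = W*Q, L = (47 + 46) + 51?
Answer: 485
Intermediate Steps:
L = 144 (L = 93 + 51 = 144)
B(W, Q) = Q*W
t(u, C) = -2 + u*(C + 4*u) (t(u, C) = (C + 4*u)*u - 2 = u*(C + 4*u) - 2 = -2 + u*(C + 4*u))
t(-3, 1)*B(-11, -1) + L = (-2 + 4*(-3)² + 1*(-3))*(-1*(-11)) + 144 = (-2 + 4*9 - 3)*11 + 144 = (-2 + 36 - 3)*11 + 144 = 31*11 + 144 = 341 + 144 = 485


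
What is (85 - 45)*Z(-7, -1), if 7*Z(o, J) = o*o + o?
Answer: 240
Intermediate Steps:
Z(o, J) = o/7 + o**2/7 (Z(o, J) = (o*o + o)/7 = (o**2 + o)/7 = (o + o**2)/7 = o/7 + o**2/7)
(85 - 45)*Z(-7, -1) = (85 - 45)*((1/7)*(-7)*(1 - 7)) = 40*((1/7)*(-7)*(-6)) = 40*6 = 240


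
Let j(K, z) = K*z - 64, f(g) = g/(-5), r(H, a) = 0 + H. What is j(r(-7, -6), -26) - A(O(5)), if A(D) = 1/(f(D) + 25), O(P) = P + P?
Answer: 2713/23 ≈ 117.96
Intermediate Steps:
r(H, a) = H
f(g) = -g/5 (f(g) = g*(-⅕) = -g/5)
O(P) = 2*P
A(D) = 1/(25 - D/5) (A(D) = 1/(-D/5 + 25) = 1/(25 - D/5))
j(K, z) = -64 + K*z
j(r(-7, -6), -26) - A(O(5)) = (-64 - 7*(-26)) - (-5)/(-125 + 2*5) = (-64 + 182) - (-5)/(-125 + 10) = 118 - (-5)/(-115) = 118 - (-5)*(-1)/115 = 118 - 1*1/23 = 118 - 1/23 = 2713/23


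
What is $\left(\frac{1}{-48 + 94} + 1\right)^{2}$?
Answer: $\frac{2209}{2116} \approx 1.044$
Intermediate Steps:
$\left(\frac{1}{-48 + 94} + 1\right)^{2} = \left(\frac{1}{46} + 1\right)^{2} = \left(\frac{47}{46}\right)^{2} = \frac{2209}{2116}$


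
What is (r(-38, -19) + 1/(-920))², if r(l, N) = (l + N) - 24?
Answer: 5553379441/846400 ≈ 6561.2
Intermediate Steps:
r(l, N) = -24 + N + l (r(l, N) = (N + l) - 24 = -24 + N + l)
(r(-38, -19) + 1/(-920))² = ((-24 - 19 - 38) + 1/(-920))² = (-81 - 1/920)² = (-74521/920)² = 5553379441/846400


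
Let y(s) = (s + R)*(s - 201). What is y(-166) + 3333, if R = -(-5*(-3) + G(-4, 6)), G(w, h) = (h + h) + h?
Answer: 76366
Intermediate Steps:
G(w, h) = 3*h (G(w, h) = 2*h + h = 3*h)
R = -33 (R = -(-5*(-3) + 3*6) = -(15 + 18) = -1*33 = -33)
y(s) = (-201 + s)*(-33 + s) (y(s) = (s - 33)*(s - 201) = (-33 + s)*(-201 + s) = (-201 + s)*(-33 + s))
y(-166) + 3333 = (6633 + (-166)² - 234*(-166)) + 3333 = (6633 + 27556 + 38844) + 3333 = 73033 + 3333 = 76366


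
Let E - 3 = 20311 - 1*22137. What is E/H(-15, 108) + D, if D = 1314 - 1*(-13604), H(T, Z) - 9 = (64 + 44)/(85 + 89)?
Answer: 4109255/279 ≈ 14729.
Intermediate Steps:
H(T, Z) = 279/29 (H(T, Z) = 9 + (64 + 44)/(85 + 89) = 9 + 108/174 = 9 + 108*(1/174) = 9 + 18/29 = 279/29)
D = 14918 (D = 1314 + 13604 = 14918)
E = -1823 (E = 3 + (20311 - 1*22137) = 3 + (20311 - 22137) = 3 - 1826 = -1823)
E/H(-15, 108) + D = -1823/279/29 + 14918 = -1823*29/279 + 14918 = -52867/279 + 14918 = 4109255/279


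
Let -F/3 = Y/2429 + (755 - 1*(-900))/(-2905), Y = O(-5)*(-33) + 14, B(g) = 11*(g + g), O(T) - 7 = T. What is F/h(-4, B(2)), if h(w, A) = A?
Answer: 357519/8870708 ≈ 0.040303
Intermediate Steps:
O(T) = 7 + T
B(g) = 22*g (B(g) = 11*(2*g) = 22*g)
Y = -52 (Y = (7 - 5)*(-33) + 14 = 2*(-33) + 14 = -66 + 14 = -52)
F = 357519/201607 (F = -3*(-52/2429 + (755 - 1*(-900))/(-2905)) = -3*(-52*1/2429 + (755 + 900)*(-1/2905)) = -3*(-52/2429 + 1655*(-1/2905)) = -3*(-52/2429 - 331/581) = -3*(-119173/201607) = 357519/201607 ≈ 1.7733)
F/h(-4, B(2)) = 357519/(201607*((22*2))) = (357519/201607)/44 = (357519/201607)*(1/44) = 357519/8870708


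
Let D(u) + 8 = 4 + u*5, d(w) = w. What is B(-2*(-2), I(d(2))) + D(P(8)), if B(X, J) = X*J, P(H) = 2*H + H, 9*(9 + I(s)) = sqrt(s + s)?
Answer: 728/9 ≈ 80.889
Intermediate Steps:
I(s) = -9 + sqrt(2)*sqrt(s)/9 (I(s) = -9 + sqrt(s + s)/9 = -9 + sqrt(2*s)/9 = -9 + (sqrt(2)*sqrt(s))/9 = -9 + sqrt(2)*sqrt(s)/9)
P(H) = 3*H
B(X, J) = J*X
D(u) = -4 + 5*u (D(u) = -8 + (4 + u*5) = -8 + (4 + 5*u) = -4 + 5*u)
B(-2*(-2), I(d(2))) + D(P(8)) = (-9 + sqrt(2)*sqrt(2)/9)*(-2*(-2)) + (-4 + 5*(3*8)) = (-9 + 2/9)*4 + (-4 + 5*24) = -79/9*4 + (-4 + 120) = -316/9 + 116 = 728/9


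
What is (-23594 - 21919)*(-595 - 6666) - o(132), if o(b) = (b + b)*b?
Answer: 330435045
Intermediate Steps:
o(b) = 2*b² (o(b) = (2*b)*b = 2*b²)
(-23594 - 21919)*(-595 - 6666) - o(132) = (-23594 - 21919)*(-595 - 6666) - 2*132² = -45513*(-7261) - 2*17424 = 330469893 - 1*34848 = 330469893 - 34848 = 330435045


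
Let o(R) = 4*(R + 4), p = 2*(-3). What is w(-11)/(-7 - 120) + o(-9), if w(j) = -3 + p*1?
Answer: -2531/127 ≈ -19.929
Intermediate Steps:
p = -6
o(R) = 16 + 4*R (o(R) = 4*(4 + R) = 16 + 4*R)
w(j) = -9 (w(j) = -3 - 6*1 = -3 - 6 = -9)
w(-11)/(-7 - 120) + o(-9) = -9/(-7 - 120) + (16 + 4*(-9)) = -9/(-127) + (16 - 36) = -1/127*(-9) - 20 = 9/127 - 20 = -2531/127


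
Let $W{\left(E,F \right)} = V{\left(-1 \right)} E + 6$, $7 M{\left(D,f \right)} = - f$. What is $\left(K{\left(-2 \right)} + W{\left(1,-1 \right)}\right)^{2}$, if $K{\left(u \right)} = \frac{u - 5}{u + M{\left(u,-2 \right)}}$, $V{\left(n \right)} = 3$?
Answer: $\frac{24649}{144} \approx 171.17$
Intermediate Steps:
$M{\left(D,f \right)} = - \frac{f}{7}$ ($M{\left(D,f \right)} = \frac{\left(-1\right) f}{7} = - \frac{f}{7}$)
$W{\left(E,F \right)} = 6 + 3 E$ ($W{\left(E,F \right)} = 3 E + 6 = 6 + 3 E$)
$K{\left(u \right)} = \frac{-5 + u}{\frac{2}{7} + u}$ ($K{\left(u \right)} = \frac{u - 5}{u - - \frac{2}{7}} = \frac{-5 + u}{u + \frac{2}{7}} = \frac{-5 + u}{\frac{2}{7} + u}$)
$\left(K{\left(-2 \right)} + W{\left(1,-1 \right)}\right)^{2} = \left(\frac{7 \left(-5 - 2\right)}{2 + 7 \left(-2\right)} + \left(6 + 3 \cdot 1\right)\right)^{2} = \left(7 \frac{1}{2 - 14} \left(-7\right) + \left(6 + 3\right)\right)^{2} = \left(7 \frac{1}{-12} \left(-7\right) + 9\right)^{2} = \left(7 \left(- \frac{1}{12}\right) \left(-7\right) + 9\right)^{2} = \left(\frac{49}{12} + 9\right)^{2} = \left(\frac{157}{12}\right)^{2} = \frac{24649}{144}$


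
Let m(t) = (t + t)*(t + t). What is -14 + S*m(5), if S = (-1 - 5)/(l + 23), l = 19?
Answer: -198/7 ≈ -28.286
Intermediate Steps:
m(t) = 4*t² (m(t) = (2*t)*(2*t) = 4*t²)
S = -⅐ (S = (-1 - 5)/(19 + 23) = -6/42 = -6*1/42 = -⅐ ≈ -0.14286)
-14 + S*m(5) = -14 - 4*5²/7 = -14 - 4*25/7 = -14 - ⅐*100 = -14 - 100/7 = -198/7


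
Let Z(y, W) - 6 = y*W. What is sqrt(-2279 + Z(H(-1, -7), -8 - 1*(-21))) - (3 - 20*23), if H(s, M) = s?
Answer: 457 + 3*I*sqrt(254) ≈ 457.0 + 47.812*I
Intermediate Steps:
Z(y, W) = 6 + W*y (Z(y, W) = 6 + y*W = 6 + W*y)
sqrt(-2279 + Z(H(-1, -7), -8 - 1*(-21))) - (3 - 20*23) = sqrt(-2279 + (6 + (-8 - 1*(-21))*(-1))) - (3 - 20*23) = sqrt(-2279 + (6 + (-8 + 21)*(-1))) - (3 - 460) = sqrt(-2279 + (6 + 13*(-1))) - 1*(-457) = sqrt(-2279 + (6 - 13)) + 457 = sqrt(-2279 - 7) + 457 = sqrt(-2286) + 457 = 3*I*sqrt(254) + 457 = 457 + 3*I*sqrt(254)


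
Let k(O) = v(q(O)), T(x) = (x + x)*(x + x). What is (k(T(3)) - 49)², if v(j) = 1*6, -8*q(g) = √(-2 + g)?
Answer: 1849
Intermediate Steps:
q(g) = -√(-2 + g)/8
v(j) = 6
T(x) = 4*x² (T(x) = (2*x)*(2*x) = 4*x²)
k(O) = 6
(k(T(3)) - 49)² = (6 - 49)² = (-43)² = 1849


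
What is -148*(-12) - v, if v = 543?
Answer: 1233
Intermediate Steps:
-148*(-12) - v = -148*(-12) - 1*543 = 1776 - 543 = 1233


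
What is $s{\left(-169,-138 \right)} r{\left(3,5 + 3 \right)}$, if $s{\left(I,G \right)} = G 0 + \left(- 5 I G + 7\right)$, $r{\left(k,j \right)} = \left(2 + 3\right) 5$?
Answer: $-2915075$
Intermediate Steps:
$r{\left(k,j \right)} = 25$ ($r{\left(k,j \right)} = 5 \cdot 5 = 25$)
$s{\left(I,G \right)} = 7 - 5 G I$ ($s{\left(I,G \right)} = 0 - \left(-7 + 5 G I\right) = 7 - 5 G I$)
$s{\left(-169,-138 \right)} r{\left(3,5 + 3 \right)} = \left(7 - \left(-690\right) \left(-169\right)\right) 25 = \left(7 - 116610\right) 25 = \left(-116603\right) 25 = -2915075$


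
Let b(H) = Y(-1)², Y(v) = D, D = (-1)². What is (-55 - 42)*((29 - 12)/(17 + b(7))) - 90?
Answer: -3269/18 ≈ -181.61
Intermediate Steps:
D = 1
Y(v) = 1
b(H) = 1 (b(H) = 1² = 1)
(-55 - 42)*((29 - 12)/(17 + b(7))) - 90 = (-55 - 42)*((29 - 12)/(17 + 1)) - 90 = -1649/18 - 90 = -3269/18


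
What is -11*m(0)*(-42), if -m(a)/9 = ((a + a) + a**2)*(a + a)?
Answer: 0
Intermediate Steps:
m(a) = -18*a*(a**2 + 2*a) (m(a) = -9*((a + a) + a**2)*(a + a) = -9*(2*a + a**2)*2*a = -9*(a**2 + 2*a)*2*a = -18*a*(a**2 + 2*a))
-11*m(0)*(-42) = -198*0**2*(-2 - 1*0)*(-42) = -198*0*(-2 + 0)*(-42) = -198*0*(-2)*(-42) = -11*0*(-42) = 0*(-42) = 0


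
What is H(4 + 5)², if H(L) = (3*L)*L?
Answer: 59049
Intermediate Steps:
H(L) = 3*L²
H(4 + 5)² = (3*(4 + 5)²)² = (3*9²)² = (3*81)² = 243² = 59049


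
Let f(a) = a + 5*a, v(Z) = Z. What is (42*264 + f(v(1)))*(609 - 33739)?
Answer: -367544220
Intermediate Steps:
f(a) = 6*a
(42*264 + f(v(1)))*(609 - 33739) = (42*264 + 6*1)*(609 - 33739) = (11088 + 6)*(-33130) = 11094*(-33130) = -367544220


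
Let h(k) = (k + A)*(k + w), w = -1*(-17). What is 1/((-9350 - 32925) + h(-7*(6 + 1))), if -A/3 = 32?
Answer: -1/37635 ≈ -2.6571e-5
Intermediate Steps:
A = -96 (A = -3*32 = -96)
w = 17
h(k) = (-96 + k)*(17 + k) (h(k) = (k - 96)*(k + 17) = (-96 + k)*(17 + k))
1/((-9350 - 32925) + h(-7*(6 + 1))) = 1/((-9350 - 32925) + (-1632 + (-7*(6 + 1))² - (-553)*(6 + 1))) = 1/(-42275 + (-1632 + (-7*7)² - (-553)*7)) = 1/(-42275 + (-1632 + (-49)² - 79*(-49))) = 1/(-42275 + (-1632 + 2401 + 3871)) = 1/(-42275 + 4640) = 1/(-37635) = -1/37635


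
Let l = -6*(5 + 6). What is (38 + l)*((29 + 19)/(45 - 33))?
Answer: -112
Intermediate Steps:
l = -66 (l = -6*11 = -66)
(38 + l)*((29 + 19)/(45 - 33)) = (38 - 66)*((29 + 19)/(45 - 33)) = -1344/12 = -28*4 = -112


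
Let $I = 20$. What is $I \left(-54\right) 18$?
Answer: $-19440$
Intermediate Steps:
$I \left(-54\right) 18 = 20 \left(-54\right) 18 = \left(-1080\right) 18 = -19440$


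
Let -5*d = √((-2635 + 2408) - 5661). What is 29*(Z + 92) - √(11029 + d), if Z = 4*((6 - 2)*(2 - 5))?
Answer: 1276 - √(275725 - 80*I*√23)/5 ≈ 1171.0 + 0.073066*I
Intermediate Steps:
d = -16*I*√23/5 (d = -√((-2635 + 2408) - 5661)/5 = -√(-227 - 5661)/5 = -16*I*√23/5 ≈ -15.347*I)
Z = -48 (Z = 4*(4*(-3)) = 4*(-12) = -48)
29*(Z + 92) - √(11029 + d) = 29*(-48 + 92) - √(11029 - 16*I*√23/5) = 29*44 - √(11029 - 16*I*√23/5) = 1276 - √(11029 - 16*I*√23/5)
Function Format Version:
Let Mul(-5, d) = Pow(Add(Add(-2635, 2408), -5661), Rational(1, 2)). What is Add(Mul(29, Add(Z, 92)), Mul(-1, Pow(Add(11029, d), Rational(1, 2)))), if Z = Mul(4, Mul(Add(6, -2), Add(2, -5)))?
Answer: Add(1276, Mul(Rational(-1, 5), Pow(Add(275725, Mul(-80, I, Pow(23, Rational(1, 2)))), Rational(1, 2)))) ≈ Add(1171.0, Mul(0.073066, I))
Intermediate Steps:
d = Mul(Rational(-16, 5), I, Pow(23, Rational(1, 2))) (d = Mul(Rational(-1, 5), Pow(Add(Add(-2635, 2408), -5661), Rational(1, 2))) = Mul(Rational(-1, 5), Pow(Add(-227, -5661), Rational(1, 2))) = Mul(Rational(-1, 5), Pow(-5888, Rational(1, 2))) = Mul(Rational(-1, 5), Mul(16, I, Pow(23, Rational(1, 2)))) = Mul(Rational(-16, 5), I, Pow(23, Rational(1, 2))) ≈ Mul(-15.347, I))
Z = -48 (Z = Mul(4, Mul(4, -3)) = Mul(4, -12) = -48)
Add(Mul(29, Add(Z, 92)), Mul(-1, Pow(Add(11029, d), Rational(1, 2)))) = Add(Mul(29, Add(-48, 92)), Mul(-1, Pow(Add(11029, Mul(Rational(-16, 5), I, Pow(23, Rational(1, 2)))), Rational(1, 2)))) = Add(Mul(29, 44), Mul(-1, Pow(Add(11029, Mul(Rational(-16, 5), I, Pow(23, Rational(1, 2)))), Rational(1, 2)))) = Add(1276, Mul(-1, Pow(Add(11029, Mul(Rational(-16, 5), I, Pow(23, Rational(1, 2)))), Rational(1, 2))))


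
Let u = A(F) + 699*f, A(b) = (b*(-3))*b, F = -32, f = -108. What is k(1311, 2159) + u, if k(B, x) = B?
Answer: -77253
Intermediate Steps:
A(b) = -3*b**2 (A(b) = (-3*b)*b = -3*b**2)
u = -78564 (u = -3*(-32)**2 + 699*(-108) = -3*1024 - 75492 = -3072 - 75492 = -78564)
k(1311, 2159) + u = 1311 - 78564 = -77253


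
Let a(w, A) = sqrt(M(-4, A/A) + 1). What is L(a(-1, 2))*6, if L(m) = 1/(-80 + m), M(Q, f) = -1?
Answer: -3/40 ≈ -0.075000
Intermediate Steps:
a(w, A) = 0 (a(w, A) = sqrt(-1 + 1) = sqrt(0) = 0)
L(a(-1, 2))*6 = 6/(-80 + 0) = 6/(-80) = -1/80*6 = -3/40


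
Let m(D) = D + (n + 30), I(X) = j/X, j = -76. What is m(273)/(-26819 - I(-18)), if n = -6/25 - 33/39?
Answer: -883098/78457925 ≈ -0.011256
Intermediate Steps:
n = -353/325 (n = -6*1/25 - 33*1/39 = -6/25 - 11/13 = -353/325 ≈ -1.0862)
I(X) = -76/X
m(D) = 9397/325 + D (m(D) = D + (-353/325 + 30) = D + 9397/325 = 9397/325 + D)
m(273)/(-26819 - I(-18)) = (9397/325 + 273)/(-26819 - (-76)/(-18)) = 98122/(325*(-26819 - (-76)*(-1)/18)) = 98122/(325*(-26819 - 1*38/9)) = 98122/(325*(-26819 - 38/9)) = 98122/(325*(-241409/9)) = (98122/325)*(-9/241409) = -883098/78457925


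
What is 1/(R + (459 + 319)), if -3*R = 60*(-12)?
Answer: 1/1018 ≈ 0.00098232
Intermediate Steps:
R = 240 (R = -20*(-12) = -⅓*(-720) = 240)
1/(R + (459 + 319)) = 1/(240 + (459 + 319)) = 1/(240 + 778) = 1/1018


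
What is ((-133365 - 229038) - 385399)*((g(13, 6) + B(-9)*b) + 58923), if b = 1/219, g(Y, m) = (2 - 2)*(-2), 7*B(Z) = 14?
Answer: -9649740952478/219 ≈ -4.4063e+10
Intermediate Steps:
B(Z) = 2 (B(Z) = (⅐)*14 = 2)
g(Y, m) = 0 (g(Y, m) = 0*(-2) = 0)
b = 1/219 ≈ 0.0045662
((-133365 - 229038) - 385399)*((g(13, 6) + B(-9)*b) + 58923) = ((-133365 - 229038) - 385399)*((0 + 2*(1/219)) + 58923) = (-362403 - 385399)*((0 + 2/219) + 58923) = -747802*(2/219 + 58923) = -747802*12904139/219 = -9649740952478/219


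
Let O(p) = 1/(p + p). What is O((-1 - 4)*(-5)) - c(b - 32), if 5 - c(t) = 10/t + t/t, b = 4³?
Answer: -1467/400 ≈ -3.6675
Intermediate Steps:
b = 64
c(t) = 4 - 10/t (c(t) = 5 - (10/t + t/t) = 5 - (10/t + 1) = 5 - (1 + 10/t) = 5 + (-1 - 10/t) = 4 - 10/t)
O(p) = 1/(2*p)
O((-1 - 4)*(-5)) - c(b - 32) = 1/(2*(((-1 - 4)*(-5)))) - (4 - 10/(64 - 32)) = 1/(2*((-5*(-5)))) - (4 - 10/32) = (½)/25 - (4 - 10*1/32) = (½)*(1/25) - (4 - 5/16) = 1/50 - 1*59/16 = 1/50 - 59/16 = -1467/400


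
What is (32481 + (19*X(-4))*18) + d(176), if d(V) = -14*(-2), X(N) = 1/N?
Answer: 64847/2 ≈ 32424.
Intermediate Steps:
X(N) = 1/N
d(V) = 28
(32481 + (19*X(-4))*18) + d(176) = (32481 + (19/(-4))*18) + 28 = (32481 + (19*(-¼))*18) + 28 = (32481 - 19/4*18) + 28 = (32481 - 171/2) + 28 = 64791/2 + 28 = 64847/2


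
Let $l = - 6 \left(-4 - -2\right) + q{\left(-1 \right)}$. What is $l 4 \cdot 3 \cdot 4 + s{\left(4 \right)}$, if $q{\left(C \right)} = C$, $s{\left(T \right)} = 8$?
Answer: $536$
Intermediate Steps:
$l = 11$ ($l = - 6 \left(-4 - -2\right) - 1 = - 6 \left(-4 + 2\right) - 1 = \left(-6\right) \left(-2\right) - 1 = 12 - 1 = 11$)
$l 4 \cdot 3 \cdot 4 + s{\left(4 \right)} = 11 \cdot 4 \cdot 3 \cdot 4 + 8 = 11 \cdot 12 \cdot 4 + 8 = 11 \cdot 48 + 8 = 528 + 8 = 536$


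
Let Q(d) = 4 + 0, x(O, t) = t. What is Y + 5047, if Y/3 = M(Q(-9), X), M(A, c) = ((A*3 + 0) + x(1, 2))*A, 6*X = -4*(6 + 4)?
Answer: 5215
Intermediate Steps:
Q(d) = 4
X = -20/3 (X = (-4*(6 + 4))/6 = (-4*10)/6 = (1/6)*(-40) = -20/3 ≈ -6.6667)
M(A, c) = A*(2 + 3*A) (M(A, c) = ((A*3 + 0) + 2)*A = ((3*A + 0) + 2)*A = (3*A + 2)*A = (2 + 3*A)*A = A*(2 + 3*A))
Y = 168 (Y = 3*(4*(2 + 3*4)) = 3*(4*(2 + 12)) = 3*(4*14) = 3*56 = 168)
Y + 5047 = 168 + 5047 = 5215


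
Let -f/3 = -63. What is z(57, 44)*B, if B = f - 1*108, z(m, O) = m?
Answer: 4617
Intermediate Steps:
f = 189 (f = -3*(-63) = 189)
B = 81 (B = 189 - 1*108 = 189 - 108 = 81)
z(57, 44)*B = 57*81 = 4617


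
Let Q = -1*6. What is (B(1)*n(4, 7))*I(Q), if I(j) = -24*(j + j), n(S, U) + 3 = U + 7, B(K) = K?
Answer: 3168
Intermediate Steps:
n(S, U) = 4 + U (n(S, U) = -3 + (U + 7) = -3 + (7 + U) = 4 + U)
Q = -6
I(j) = -48*j (I(j) = -24*2*j = -48*j)
(B(1)*n(4, 7))*I(Q) = (1*(4 + 7))*(-48*(-6)) = (1*11)*288 = 11*288 = 3168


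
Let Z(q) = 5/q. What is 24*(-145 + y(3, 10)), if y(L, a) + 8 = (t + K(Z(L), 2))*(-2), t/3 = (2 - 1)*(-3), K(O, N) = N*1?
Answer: -3336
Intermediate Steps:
K(O, N) = N
t = -9 (t = 3*((2 - 1)*(-3)) = 3*(1*(-3)) = 3*(-3) = -9)
y(L, a) = 6 (y(L, a) = -8 + (-9 + 2)*(-2) = -8 - 7*(-2) = -8 + 14 = 6)
24*(-145 + y(3, 10)) = 24*(-145 + 6) = 24*(-139) = -3336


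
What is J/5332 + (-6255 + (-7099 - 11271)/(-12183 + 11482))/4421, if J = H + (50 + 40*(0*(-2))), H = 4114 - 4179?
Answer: -23328051635/16524513172 ≈ -1.4117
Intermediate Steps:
H = -65
J = -15 (J = -65 + (50 + 40*(0*(-2))) = -65 + (50 + 40*0) = -65 + (50 + 0) = -65 + 50 = -15)
J/5332 + (-6255 + (-7099 - 11271)/(-12183 + 11482))/4421 = -15/5332 + (-6255 + (-7099 - 11271)/(-12183 + 11482))/4421 = -15*1/5332 + (-6255 - 18370/(-701))*(1/4421) = -15/5332 + (-6255 - 18370*(-1/701))*(1/4421) = -15/5332 + (-6255 + 18370/701)*(1/4421) = -15/5332 - 4366385/701*1/4421 = -15/5332 - 4366385/3099121 = -23328051635/16524513172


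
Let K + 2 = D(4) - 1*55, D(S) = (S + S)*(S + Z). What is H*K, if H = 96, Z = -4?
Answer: -5472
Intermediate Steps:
D(S) = 2*S*(-4 + S) (D(S) = (S + S)*(S - 4) = (2*S)*(-4 + S) = 2*S*(-4 + S))
K = -57 (K = -2 + (2*4*(-4 + 4) - 1*55) = -2 + (2*4*0 - 55) = -2 + (0 - 55) = -2 - 55 = -57)
H*K = 96*(-57) = -5472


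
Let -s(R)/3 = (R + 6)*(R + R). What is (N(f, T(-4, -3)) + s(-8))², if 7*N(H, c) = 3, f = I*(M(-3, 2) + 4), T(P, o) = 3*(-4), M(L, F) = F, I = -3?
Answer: 447561/49 ≈ 9133.9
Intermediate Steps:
s(R) = -6*R*(6 + R) (s(R) = -3*(R + 6)*(R + R) = -3*(6 + R)*2*R = -6*R*(6 + R))
T(P, o) = -12
f = -18 (f = -3*(2 + 4) = -3*6 = -18)
N(H, c) = 3/7 (N(H, c) = (⅐)*3 = 3/7)
(N(f, T(-4, -3)) + s(-8))² = (3/7 - 6*(-8)*(6 - 8))² = (3/7 - 6*(-8)*(-2))² = (3/7 - 96)² = (-669/7)² = 447561/49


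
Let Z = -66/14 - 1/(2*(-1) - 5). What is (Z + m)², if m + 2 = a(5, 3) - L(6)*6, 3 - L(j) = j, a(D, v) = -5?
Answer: 2025/49 ≈ 41.327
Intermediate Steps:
Z = -32/7 (Z = -66*1/14 - 1/(-2 - 5) = -33/7 - 1/(-7) = -33/7 - 1*(-⅐) = -33/7 + ⅐ = -32/7 ≈ -4.5714)
L(j) = 3 - j
m = 11 (m = -2 + (-5 - (3 - 1*6)*6) = -2 + (-5 - (3 - 6)*6) = -2 + (-5 - (-3)*6) = -2 + (-5 - 1*(-18)) = -2 + (-5 + 18) = -2 + 13 = 11)
(Z + m)² = (-32/7 + 11)² = (45/7)² = 2025/49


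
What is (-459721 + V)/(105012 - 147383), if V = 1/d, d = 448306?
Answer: 29442240375/2713596218 ≈ 10.850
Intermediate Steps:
V = 1/448306 ≈ 2.2306e-6
(-459721 + V)/(105012 - 147383) = (-459721 + 1/448306)/(105012 - 147383) = -206095682625/448306/(-42371) = -206095682625/448306*(-1/42371) = 29442240375/2713596218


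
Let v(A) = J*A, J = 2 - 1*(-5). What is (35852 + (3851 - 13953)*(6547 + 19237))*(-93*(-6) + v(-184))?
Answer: 190116904680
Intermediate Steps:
J = 7 (J = 2 + 5 = 7)
v(A) = 7*A
(35852 + (3851 - 13953)*(6547 + 19237))*(-93*(-6) + v(-184)) = (35852 + (3851 - 13953)*(6547 + 19237))*(-93*(-6) + 7*(-184)) = (35852 - 10102*25784)*(558 - 1288) = (35852 - 260469968)*(-730) = -260434116*(-730) = 190116904680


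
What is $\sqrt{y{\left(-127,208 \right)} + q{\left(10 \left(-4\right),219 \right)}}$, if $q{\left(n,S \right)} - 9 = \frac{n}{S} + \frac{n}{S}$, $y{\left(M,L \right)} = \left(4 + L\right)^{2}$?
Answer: $\frac{\sqrt{2155973313}}{219} \approx 212.02$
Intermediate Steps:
$q{\left(n,S \right)} = 9 + \frac{2 n}{S}$ ($q{\left(n,S \right)} = 9 + \left(\frac{n}{S} + \frac{n}{S}\right) = 9 + \frac{2 n}{S}$)
$\sqrt{y{\left(-127,208 \right)} + q{\left(10 \left(-4\right),219 \right)}} = \sqrt{\left(4 + 208\right)^{2} + \left(9 + \frac{2 \cdot 10 \left(-4\right)}{219}\right)} = \sqrt{212^{2} + \left(9 + 2 \left(-40\right) \frac{1}{219}\right)} = \sqrt{44944 + \left(9 - \frac{80}{219}\right)} = \sqrt{44944 + \frac{1891}{219}} = \sqrt{\frac{9844627}{219}} = \frac{\sqrt{2155973313}}{219}$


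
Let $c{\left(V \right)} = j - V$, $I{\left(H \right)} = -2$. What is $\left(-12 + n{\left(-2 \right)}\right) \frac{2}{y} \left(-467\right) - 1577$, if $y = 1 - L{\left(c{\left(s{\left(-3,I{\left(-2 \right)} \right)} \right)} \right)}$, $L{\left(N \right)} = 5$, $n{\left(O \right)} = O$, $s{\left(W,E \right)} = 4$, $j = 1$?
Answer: $-4846$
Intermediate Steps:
$c{\left(V \right)} = 1 - V$
$y = -4$ ($y = 1 - 5 = -4$)
$\left(-12 + n{\left(-2 \right)}\right) \frac{2}{y} \left(-467\right) - 1577 = \left(-12 - 2\right) \frac{2}{-4} \left(-467\right) - 1577 = - 14 \cdot 2 \left(- \frac{1}{4}\right) \left(-467\right) - 1577 = \left(-14\right) \left(- \frac{1}{2}\right) \left(-467\right) - 1577 = 7 \left(-467\right) - 1577 = -3269 - 1577 = -4846$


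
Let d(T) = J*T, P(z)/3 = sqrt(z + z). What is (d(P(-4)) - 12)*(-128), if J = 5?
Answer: 1536 - 3840*I*sqrt(2) ≈ 1536.0 - 5430.6*I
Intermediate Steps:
P(z) = 3*sqrt(2)*sqrt(z) (P(z) = 3*sqrt(z + z) = 3*sqrt(2*z) = 3*(sqrt(2)*sqrt(z)) = 3*sqrt(2)*sqrt(z))
d(T) = 5*T
(d(P(-4)) - 12)*(-128) = (5*(3*sqrt(2)*sqrt(-4)) - 12)*(-128) = (5*(3*sqrt(2)*(2*I)) - 12)*(-128) = (5*(6*I*sqrt(2)) - 12)*(-128) = (30*I*sqrt(2) - 12)*(-128) = (-12 + 30*I*sqrt(2))*(-128) = 1536 - 3840*I*sqrt(2)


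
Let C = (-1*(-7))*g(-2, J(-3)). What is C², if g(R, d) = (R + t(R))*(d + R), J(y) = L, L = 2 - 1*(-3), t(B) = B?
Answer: 7056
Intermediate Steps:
L = 5 (L = 2 + 3 = 5)
J(y) = 5
g(R, d) = 2*R*(R + d) (g(R, d) = (R + R)*(d + R) = (2*R)*(R + d) = 2*R*(R + d))
C = -84 (C = (-1*(-7))*(2*(-2)*(-2 + 5)) = 7*(2*(-2)*3) = 7*(-12) = -84)
C² = (-84)² = 7056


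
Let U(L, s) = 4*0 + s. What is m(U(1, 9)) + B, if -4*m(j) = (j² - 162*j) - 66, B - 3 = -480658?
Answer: -1921177/4 ≈ -4.8029e+5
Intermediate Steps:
B = -480655 (B = 3 - 480658 = -480655)
U(L, s) = s (U(L, s) = 0 + s = s)
m(j) = 33/2 - j²/4 + 81*j/2 (m(j) = -((j² - 162*j) - 66)/4 = -(-66 + j² - 162*j)/4 = 33/2 - j²/4 + 81*j/2)
m(U(1, 9)) + B = (33/2 - ¼*9² + (81/2)*9) - 480655 = (33/2 - ¼*81 + 729/2) - 480655 = (33/2 - 81/4 + 729/2) - 480655 = 1443/4 - 480655 = -1921177/4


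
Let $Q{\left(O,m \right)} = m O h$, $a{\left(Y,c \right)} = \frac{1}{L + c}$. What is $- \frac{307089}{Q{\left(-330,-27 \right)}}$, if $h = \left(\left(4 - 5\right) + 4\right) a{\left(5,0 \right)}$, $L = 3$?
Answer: $- \frac{34121}{990} \approx -34.466$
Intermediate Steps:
$a{\left(Y,c \right)} = \frac{1}{3 + c}$
$h = 1$ ($h = \frac{\left(4 - 5\right) + 4}{3 + 0} = \frac{-1 + 4}{3} = 3 \cdot \frac{1}{3} = 1$)
$Q{\left(O,m \right)} = O m$ ($Q{\left(O,m \right)} = m O 1 = O m 1 = O m$)
$- \frac{307089}{Q{\left(-330,-27 \right)}} = - \frac{307089}{\left(-330\right) \left(-27\right)} = - \frac{307089}{8910} = \left(-307089\right) \frac{1}{8910} = - \frac{34121}{990}$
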